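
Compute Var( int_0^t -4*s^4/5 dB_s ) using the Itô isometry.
Var = 16*t^9/225

The Itô integral of a deterministic integrand f(s) has mean 0 because each increment f(s) * (B_{s+ds} - B_s) has mean 0. By the Itô isometry:
  Var( int_0^t f(s) dB_s ) = E[ (int_0^t f(s) dB_s)^2 ] = int_0^t f(s)^2 ds.
Here f(s) = -4*s^4/5, so f(s)^2 = 16*s^8/25. Integrate:
  int_0^t (16*s^8/25) ds = 16*t^9/225.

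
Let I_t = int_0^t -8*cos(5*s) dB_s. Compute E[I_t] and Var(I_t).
E[I_t] = 0; Var(I_t) = 32*t + 16*sin(10*t)/5

The Itô integral of a deterministic integrand f(s) has mean 0 because each increment f(s) * (B_{s+ds} - B_s) has mean 0. By the Itô isometry:
  Var( int_0^t f(s) dB_s ) = E[ (int_0^t f(s) dB_s)^2 ] = int_0^t f(s)^2 ds.
Here f(s) = -8*cos(5*s), so f(s)^2 = 64*cos(5*s)^2. Integrate:
  int_0^t (64*cos(5*s)^2) ds = 32*t + 16*sin(10*t)/5.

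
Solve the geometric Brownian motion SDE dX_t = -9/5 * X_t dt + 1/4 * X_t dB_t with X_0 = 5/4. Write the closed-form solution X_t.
X_t = 5/4 * exp((-293/160) * t + (1/4) * B_t)

For GBM dX = mu X dt + sigma X dB with X_0 = x_0, apply Itô to Y = log X: dY = (mu - sigma^2/2) dt + sigma dB, so Y_t = log(x_0) + (mu - sigma^2/2) t + sigma B_t and hence X_t = x_0 * exp((mu - sigma^2/2) t + sigma B_t).
With mu = -9/5, sigma = 1/4, x_0 = 5/4, this gives:
  X_t = 5/4 * exp((-293/160) * t + (1/4) * B_t).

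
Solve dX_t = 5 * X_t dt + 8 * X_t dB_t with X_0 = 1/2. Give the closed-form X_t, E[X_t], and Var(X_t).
X_t = 1/2 * exp((-27) t + (8) B_t); E[X_t] = exp(5*t)/2; Var(X_t) = (exp(64*t) - 1)*exp(10*t)/4

For GBM dX = mu X dt + sigma X dB with X_0 = x_0, apply Itô to Y = log X: dY = (mu - sigma^2/2) dt + sigma dB, so Y_t = log(x_0) + (mu - sigma^2/2) t + sigma B_t and hence X_t = x_0 * exp((mu - sigma^2/2) t + sigma B_t).
With mu = 5, sigma = 8, x_0 = 1/2, this gives:
  X_t = 1/2 * exp((-27) * t + (8) * B_t).
Since sigma*B_t ~ Normal(0, sigma^2 t), E[exp(sigma*B_t)] = exp(sigma^2 t / 2); so E[X_t] = x_0 * exp((mu - sigma^2/2) t) * exp(sigma^2 t / 2) = x_0 * exp(mu t) = exp(5*t)/2.
Var(X_t) = E[X_t^2] - (E[X_t])^2 = x_0^2 * exp(2 mu t) * (exp(sigma^2 t) - 1) = (exp(64*t) - 1)*exp(10*t)/4.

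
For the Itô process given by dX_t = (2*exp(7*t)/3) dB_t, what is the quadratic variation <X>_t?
<X>_t = 2*exp(14*t)/63 - 2/63

For an Itô process dX_t = a(t) dt + b(t) dB_t, the quadratic variation is <X>_t = int_0^t b(s)^2 ds (the drift term does not contribute). Here b(s) = 2*exp(7*s)/3, so
  b(s)^2 = 4*exp(14*s)/9.
Integrating from 0 to t:
  <X>_t = int_0^t (4*exp(14*s)/9) ds = 2*exp(14*t)/63 - 2/63.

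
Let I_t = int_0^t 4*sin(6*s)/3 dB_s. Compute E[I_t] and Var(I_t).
E[I_t] = 0; Var(I_t) = 8*t/9 - 2*sin(12*t)/27

The Itô integral of a deterministic integrand f(s) has mean 0 because each increment f(s) * (B_{s+ds} - B_s) has mean 0. By the Itô isometry:
  Var( int_0^t f(s) dB_s ) = E[ (int_0^t f(s) dB_s)^2 ] = int_0^t f(s)^2 ds.
Here f(s) = 4*sin(6*s)/3, so f(s)^2 = 16*sin(6*s)^2/9. Integrate:
  int_0^t (16*sin(6*s)^2/9) ds = 8*t/9 - 2*sin(12*t)/27.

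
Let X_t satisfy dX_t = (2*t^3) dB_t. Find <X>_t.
<X>_t = 4*t^7/7

For an Itô process dX_t = a(t) dt + b(t) dB_t, the quadratic variation is <X>_t = int_0^t b(s)^2 ds (the drift term does not contribute). Here b(s) = 2*s^3, so
  b(s)^2 = 4*s^6.
Integrating from 0 to t:
  <X>_t = int_0^t (4*s^6) ds = 4*t^7/7.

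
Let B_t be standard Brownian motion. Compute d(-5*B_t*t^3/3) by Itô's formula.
d(-5*B_t*t^3/3) = (-5*B_t*t^2) dt + (-5*t^3/3) dB_t

Itô's formula for f(t, x): d f(t, B_t) = (f_t + (1/2) f_xx) dt + f_x dB_t. Compute partials of f(t, x) = -5*t^3*x/3:
  f_t(t,x)  = -5*t^2*x
  f_x(t,x)  = -5*t^3/3
  f_xx(t,x) = 0
Assemble drift = f_t + (1/2) f_xx = -5*t^2*x and diffusion = f_x = -5*t^3/3. Substituting x = B_t:
  d(-5*B_t*t^3/3) = (-5*B_t*t^2) dt + (-5*t^3/3) dB_t.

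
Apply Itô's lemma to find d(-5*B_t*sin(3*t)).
d(-5*B_t*sin(3*t)) = (-15*B_t*cos(3*t)) dt + (-5*sin(3*t)) dB_t

Itô's formula for f(t, x): d f(t, B_t) = (f_t + (1/2) f_xx) dt + f_x dB_t. Compute partials of f(t, x) = -5*x*sin(3*t):
  f_t(t,x)  = -15*x*cos(3*t)
  f_x(t,x)  = -5*sin(3*t)
  f_xx(t,x) = 0
Assemble drift = f_t + (1/2) f_xx = -15*x*cos(3*t) and diffusion = f_x = -5*sin(3*t). Substituting x = B_t:
  d(-5*B_t*sin(3*t)) = (-15*B_t*cos(3*t)) dt + (-5*sin(3*t)) dB_t.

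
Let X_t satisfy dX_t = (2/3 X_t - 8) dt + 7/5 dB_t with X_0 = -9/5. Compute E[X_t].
E[X_t] = 12 - 69*exp(2*t/3)/5

Taking expectations and using E[dB_t] = 0, the mean m(t) = E[X_t] satisfies the ODE m'(t) = a m(t) + b with m(0) = x_0. With a = 2/3, b = -8, x_0 = -9/5, the solution is
  m(t) = x_0 * exp(a t) + (b/a) * (exp(a t) - 1)
       = (-9/5) * exp((2/3) t) + ((-8)/(2/3)) * (exp((2/3) t) - 1)
       = 12 - 69*exp(2*t/3)/5.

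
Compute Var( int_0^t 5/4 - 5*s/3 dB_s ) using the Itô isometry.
Var = 25*t*(16*t^2 - 36*t + 27)/432

The Itô integral of a deterministic integrand f(s) has mean 0 because each increment f(s) * (B_{s+ds} - B_s) has mean 0. By the Itô isometry:
  Var( int_0^t f(s) dB_s ) = E[ (int_0^t f(s) dB_s)^2 ] = int_0^t f(s)^2 ds.
Here f(s) = 5/4 - 5*s/3, so f(s)^2 = 25*(4*s - 3)^2/144. Integrate:
  int_0^t (25*(4*s - 3)^2/144) ds = 25*t*(16*t^2 - 36*t + 27)/432.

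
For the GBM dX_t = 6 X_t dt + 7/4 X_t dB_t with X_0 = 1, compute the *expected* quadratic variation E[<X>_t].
E[<X>_t] = 49*exp(241*t/16)/241 - 49/241

<X>_t = int_0^t ((7/4) * X_s)^2 ds. Taking expectation inside the integral: E[<X>_t] = (7/4)^2 * int_0^t E[X_s^2] ds. For GBM, E[X_s^2] = x_0^2 * exp((2 mu + sigma^2) s). Integrating:
  E[<X>_t] = (7/4)^2 * 1^2 * (exp((2*6 + (7/4)^2) t) - 1) / (2*6 + (7/4)^2)
           = (7/4)^2 * 1^2 * (exp((241/16) t) - 1) / (241/16) = 49*exp(241*t/16)/241 - 49/241.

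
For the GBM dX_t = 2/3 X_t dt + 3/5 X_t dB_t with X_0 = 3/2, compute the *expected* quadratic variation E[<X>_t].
E[<X>_t] = 243*exp(127*t/75)/508 - 243/508

<X>_t = int_0^t ((3/5) * X_s)^2 ds. Taking expectation inside the integral: E[<X>_t] = (3/5)^2 * int_0^t E[X_s^2] ds. For GBM, E[X_s^2] = x_0^2 * exp((2 mu + sigma^2) s). Integrating:
  E[<X>_t] = (3/5)^2 * (3/2)^2 * (exp((2*(2/3) + (3/5)^2) t) - 1) / (2*(2/3) + (3/5)^2)
           = (3/5)^2 * (3/2)^2 * (exp((127/75) t) - 1) / (127/75) = 243*exp(127*t/75)/508 - 243/508.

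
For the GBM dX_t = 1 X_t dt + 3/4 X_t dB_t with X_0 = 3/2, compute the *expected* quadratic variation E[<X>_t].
E[<X>_t] = 81*exp(41*t/16)/164 - 81/164

<X>_t = int_0^t ((3/4) * X_s)^2 ds. Taking expectation inside the integral: E[<X>_t] = (3/4)^2 * int_0^t E[X_s^2] ds. For GBM, E[X_s^2] = x_0^2 * exp((2 mu + sigma^2) s). Integrating:
  E[<X>_t] = (3/4)^2 * (3/2)^2 * (exp((2*1 + (3/4)^2) t) - 1) / (2*1 + (3/4)^2)
           = (3/4)^2 * (3/2)^2 * (exp((41/16) t) - 1) / (41/16) = 81*exp(41*t/16)/164 - 81/164.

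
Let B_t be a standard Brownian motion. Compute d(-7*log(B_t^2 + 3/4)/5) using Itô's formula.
d(-7*log(B_t^2 + 3/4)/5) = (28*(4*B_t^2 - 3)/(5*(4*B_t^2 + 3)^2)) dt + (-56*B_t/(20*B_t^2 + 15)) dB_t

Itô's formula for f(B_t) gives d f(B_t) = f'(B_t) dB_t + (1/2) f''(B_t) dt. Compute derivatives of f(x) = -7*log(x^2 + 3/4)/5:
  f'(x)  = -56*x/(20*x^2 + 15)
  f''(x) = 56*(4*x^2 - 3)/(5*(4*x^2 + 3)^2)
Substitute x = B_t and multiply the f'' term by 1/2:
  drift     = (1/2) * (56*(4*x^2 - 3)/(5*(4*x^2 + 3)^2)) evaluated at B_t = 28*(4*B_t^2 - 3)/(5*(4*B_t^2 + 3)^2)
  diffusion = (-56*x/(20*x^2 + 15)) evaluated at B_t = -56*B_t/(20*B_t^2 + 15)
Therefore d(-7*log(B_t^2 + 3/4)/5) = (28*(4*B_t^2 - 3)/(5*(4*B_t^2 + 3)^2)) dt + (-56*B_t/(20*B_t^2 + 15)) dB_t.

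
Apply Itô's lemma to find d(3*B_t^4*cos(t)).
d(3*B_t^4*cos(t)) = (3*B_t^2*(-B_t^2*sin(t) + 6*cos(t))) dt + (12*B_t^3*cos(t)) dB_t

Itô's formula for f(t, x): d f(t, B_t) = (f_t + (1/2) f_xx) dt + f_x dB_t. Compute partials of f(t, x) = 3*x^4*cos(t):
  f_t(t,x)  = -3*x^4*sin(t)
  f_x(t,x)  = 12*x^3*cos(t)
  f_xx(t,x) = 36*x^2*cos(t)
Assemble drift = f_t + (1/2) f_xx = 3*x^2*(-x^2*sin(t) + 6*cos(t)) and diffusion = f_x = 12*x^3*cos(t). Substituting x = B_t:
  d(3*B_t^4*cos(t)) = (3*B_t^2*(-B_t^2*sin(t) + 6*cos(t))) dt + (12*B_t^3*cos(t)) dB_t.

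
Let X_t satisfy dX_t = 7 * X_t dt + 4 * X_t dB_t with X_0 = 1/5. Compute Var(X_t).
Var(X_t) = (exp(16*t) - 1)*exp(14*t)/25

For GBM dX = mu X dt + sigma X dB with X_0 = x_0, apply Itô to Y = log X: dY = (mu - sigma^2/2) dt + sigma dB, so Y_t = log(x_0) + (mu - sigma^2/2) t + sigma B_t and hence X_t = x_0 * exp((mu - sigma^2/2) t + sigma B_t).
With mu = 7, sigma = 4, x_0 = 1/5, this gives:
  X_t = 1/5 * exp((-1) * t + (4) * B_t).
Since sigma*B_t ~ Normal(0, sigma^2 t), E[exp(sigma*B_t)] = exp(sigma^2 t / 2); so E[X_t] = x_0 * exp((mu - sigma^2/2) t) * exp(sigma^2 t / 2) = x_0 * exp(mu t) = exp(7*t)/5.
Var(X_t) = E[X_t^2] - (E[X_t])^2 = x_0^2 * exp(2 mu t) * (exp(sigma^2 t) - 1) = (exp(16*t) - 1)*exp(14*t)/25.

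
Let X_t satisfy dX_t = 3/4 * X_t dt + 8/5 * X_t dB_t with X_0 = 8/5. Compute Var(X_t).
Var(X_t) = 64*(exp(64*t/25) - 1)*exp(3*t/2)/25

For GBM dX = mu X dt + sigma X dB with X_0 = x_0, apply Itô to Y = log X: dY = (mu - sigma^2/2) dt + sigma dB, so Y_t = log(x_0) + (mu - sigma^2/2) t + sigma B_t and hence X_t = x_0 * exp((mu - sigma^2/2) t + sigma B_t).
With mu = 3/4, sigma = 8/5, x_0 = 8/5, this gives:
  X_t = 8/5 * exp((-53/100) * t + (8/5) * B_t).
Since sigma*B_t ~ Normal(0, sigma^2 t), E[exp(sigma*B_t)] = exp(sigma^2 t / 2); so E[X_t] = x_0 * exp((mu - sigma^2/2) t) * exp(sigma^2 t / 2) = x_0 * exp(mu t) = 8*exp(3*t/4)/5.
Var(X_t) = E[X_t^2] - (E[X_t])^2 = x_0^2 * exp(2 mu t) * (exp(sigma^2 t) - 1) = 64*(exp(64*t/25) - 1)*exp(3*t/2)/25.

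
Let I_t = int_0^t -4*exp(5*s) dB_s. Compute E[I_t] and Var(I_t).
E[I_t] = 0; Var(I_t) = 8*exp(10*t)/5 - 8/5

The Itô integral of a deterministic integrand f(s) has mean 0 because each increment f(s) * (B_{s+ds} - B_s) has mean 0. By the Itô isometry:
  Var( int_0^t f(s) dB_s ) = E[ (int_0^t f(s) dB_s)^2 ] = int_0^t f(s)^2 ds.
Here f(s) = -4*exp(5*s), so f(s)^2 = 16*exp(10*s). Integrate:
  int_0^t (16*exp(10*s)) ds = 8*exp(10*t)/5 - 8/5.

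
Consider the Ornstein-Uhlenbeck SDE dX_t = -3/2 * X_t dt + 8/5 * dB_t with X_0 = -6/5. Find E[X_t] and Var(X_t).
E[X_t] = -6*exp(-3*t/2)/5; Var(X_t) = 64/75 - 64*exp(-3*t)/75

The OU SDE dX = -theta X dt + sigma dB admits the integrating factor exp(theta t): d(exp(theta t) X_t) = sigma exp(theta t) dB_t. Integrating from 0 to t:
  X_t = x_0 * exp(-theta t) + sigma * int_0^t exp(-theta (t-s)) dB_s.
The Itô integral has mean 0 and (by the Itô isometry) variance sigma^2 * int_0^t exp(-2 theta (t - s)) ds = sigma^2 * (1 - exp(-2 theta t)) / (2 theta).
With theta = 3/2, sigma = 8/5, x_0 = -6/5:
  E[X_t] = -6/5 * exp(-3/2 t) = -6*exp(-3*t/2)/5
  Var(X_t) = (8/5)^2 * (1 - exp(-2*3/2 t)) / (2 * 3/2) = 64/75 - 64*exp(-3*t)/75.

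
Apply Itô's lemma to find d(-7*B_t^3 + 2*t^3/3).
d(-7*B_t^3 + 2*t^3/3) = (-21*B_t + 2*t^2) dt + (-21*B_t^2) dB_t

Itô's formula for f(t, x): d f(t, B_t) = (f_t + (1/2) f_xx) dt + f_x dB_t. Compute partials of f(t, x) = 2*t^3/3 - 7*x^3:
  f_t(t,x)  = 2*t^2
  f_x(t,x)  = -21*x^2
  f_xx(t,x) = -42*x
Assemble drift = f_t + (1/2) f_xx = 2*t^2 - 21*x and diffusion = f_x = -21*x^2. Substituting x = B_t:
  d(-7*B_t^3 + 2*t^3/3) = (-21*B_t + 2*t^2) dt + (-21*B_t^2) dB_t.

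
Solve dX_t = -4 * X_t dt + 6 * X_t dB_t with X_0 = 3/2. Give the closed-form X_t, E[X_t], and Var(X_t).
X_t = 3/2 * exp((-22) t + (6) B_t); E[X_t] = 3*exp(-4*t)/2; Var(X_t) = (9*exp(36*t) - 9)*exp(-8*t)/4

For GBM dX = mu X dt + sigma X dB with X_0 = x_0, apply Itô to Y = log X: dY = (mu - sigma^2/2) dt + sigma dB, so Y_t = log(x_0) + (mu - sigma^2/2) t + sigma B_t and hence X_t = x_0 * exp((mu - sigma^2/2) t + sigma B_t).
With mu = -4, sigma = 6, x_0 = 3/2, this gives:
  X_t = 3/2 * exp((-22) * t + (6) * B_t).
Since sigma*B_t ~ Normal(0, sigma^2 t), E[exp(sigma*B_t)] = exp(sigma^2 t / 2); so E[X_t] = x_0 * exp((mu - sigma^2/2) t) * exp(sigma^2 t / 2) = x_0 * exp(mu t) = 3*exp(-4*t)/2.
Var(X_t) = E[X_t^2] - (E[X_t])^2 = x_0^2 * exp(2 mu t) * (exp(sigma^2 t) - 1) = (9*exp(36*t) - 9)*exp(-8*t)/4.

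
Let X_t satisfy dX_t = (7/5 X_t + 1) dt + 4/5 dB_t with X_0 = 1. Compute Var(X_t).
Var(X_t) = 8*exp(14*t/5)/35 - 8/35

The variance V(t) = Var(X_t) satisfies V'(t) = 2 a V(t) + c^2 with V(0) = 0 (drift coefficient is linear in X, diffusion is constant). With a = 7/5, c = 4/5, the solution is
  V(t) = (c^2 / (2 a)) * (exp(2 a t) - 1)
       = ((4/5)^2 / (2*(7/5))) * (exp((14/5) t) - 1)
       = 8*exp(14*t/5)/35 - 8/35.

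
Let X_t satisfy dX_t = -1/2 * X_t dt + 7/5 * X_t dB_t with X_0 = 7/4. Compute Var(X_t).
Var(X_t) = (49*exp(49*t/25) - 49)*exp(-t)/16

For GBM dX = mu X dt + sigma X dB with X_0 = x_0, apply Itô to Y = log X: dY = (mu - sigma^2/2) dt + sigma dB, so Y_t = log(x_0) + (mu - sigma^2/2) t + sigma B_t and hence X_t = x_0 * exp((mu - sigma^2/2) t + sigma B_t).
With mu = -1/2, sigma = 7/5, x_0 = 7/4, this gives:
  X_t = 7/4 * exp((-37/25) * t + (7/5) * B_t).
Since sigma*B_t ~ Normal(0, sigma^2 t), E[exp(sigma*B_t)] = exp(sigma^2 t / 2); so E[X_t] = x_0 * exp((mu - sigma^2/2) t) * exp(sigma^2 t / 2) = x_0 * exp(mu t) = 7*exp(-t/2)/4.
Var(X_t) = E[X_t^2] - (E[X_t])^2 = x_0^2 * exp(2 mu t) * (exp(sigma^2 t) - 1) = (49*exp(49*t/25) - 49)*exp(-t)/16.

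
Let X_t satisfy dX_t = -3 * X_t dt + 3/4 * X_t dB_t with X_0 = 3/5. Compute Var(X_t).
Var(X_t) = (9*exp(9*t/16) - 9)*exp(-6*t)/25

For GBM dX = mu X dt + sigma X dB with X_0 = x_0, apply Itô to Y = log X: dY = (mu - sigma^2/2) dt + sigma dB, so Y_t = log(x_0) + (mu - sigma^2/2) t + sigma B_t and hence X_t = x_0 * exp((mu - sigma^2/2) t + sigma B_t).
With mu = -3, sigma = 3/4, x_0 = 3/5, this gives:
  X_t = 3/5 * exp((-105/32) * t + (3/4) * B_t).
Since sigma*B_t ~ Normal(0, sigma^2 t), E[exp(sigma*B_t)] = exp(sigma^2 t / 2); so E[X_t] = x_0 * exp((mu - sigma^2/2) t) * exp(sigma^2 t / 2) = x_0 * exp(mu t) = 3*exp(-3*t)/5.
Var(X_t) = E[X_t^2] - (E[X_t])^2 = x_0^2 * exp(2 mu t) * (exp(sigma^2 t) - 1) = (9*exp(9*t/16) - 9)*exp(-6*t)/25.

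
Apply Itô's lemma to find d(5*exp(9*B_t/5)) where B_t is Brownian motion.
d(5*exp(9*B_t/5)) = (81*exp(9*B_t/5)/10) dt + (9*exp(9*B_t/5)) dB_t

Itô's formula for f(B_t) gives d f(B_t) = f'(B_t) dB_t + (1/2) f''(B_t) dt. Compute derivatives of f(x) = 5*exp(9*x/5):
  f'(x)  = 9*exp(9*x/5)
  f''(x) = 81*exp(9*x/5)/5
Substitute x = B_t and multiply the f'' term by 1/2:
  drift     = (1/2) * (81*exp(9*x/5)/5) evaluated at B_t = 81*exp(9*B_t/5)/10
  diffusion = (9*exp(9*x/5)) evaluated at B_t = 9*exp(9*B_t/5)
Therefore d(5*exp(9*B_t/5)) = (81*exp(9*B_t/5)/10) dt + (9*exp(9*B_t/5)) dB_t.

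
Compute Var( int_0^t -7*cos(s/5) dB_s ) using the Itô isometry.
Var = 49*t/2 + 245*sin(2*t/5)/4

The Itô integral of a deterministic integrand f(s) has mean 0 because each increment f(s) * (B_{s+ds} - B_s) has mean 0. By the Itô isometry:
  Var( int_0^t f(s) dB_s ) = E[ (int_0^t f(s) dB_s)^2 ] = int_0^t f(s)^2 ds.
Here f(s) = -7*cos(s/5), so f(s)^2 = 49*cos(s/5)^2. Integrate:
  int_0^t (49*cos(s/5)^2) ds = 49*t/2 + 245*sin(2*t/5)/4.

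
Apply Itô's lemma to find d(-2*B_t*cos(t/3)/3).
d(-2*B_t*cos(t/3)/3) = (2*B_t*sin(t/3)/9) dt + (-2*cos(t/3)/3) dB_t

Itô's formula for f(t, x): d f(t, B_t) = (f_t + (1/2) f_xx) dt + f_x dB_t. Compute partials of f(t, x) = -2*x*cos(t/3)/3:
  f_t(t,x)  = 2*x*sin(t/3)/9
  f_x(t,x)  = -2*cos(t/3)/3
  f_xx(t,x) = 0
Assemble drift = f_t + (1/2) f_xx = 2*x*sin(t/3)/9 and diffusion = f_x = -2*cos(t/3)/3. Substituting x = B_t:
  d(-2*B_t*cos(t/3)/3) = (2*B_t*sin(t/3)/9) dt + (-2*cos(t/3)/3) dB_t.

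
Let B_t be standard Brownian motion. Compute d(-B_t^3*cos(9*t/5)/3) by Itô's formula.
d(-B_t^3*cos(9*t/5)/3) = (B_t*(3*B_t^2*sin(9*t/5)/5 - cos(9*t/5))) dt + (-B_t^2*cos(9*t/5)) dB_t

Itô's formula for f(t, x): d f(t, B_t) = (f_t + (1/2) f_xx) dt + f_x dB_t. Compute partials of f(t, x) = -x^3*cos(9*t/5)/3:
  f_t(t,x)  = 3*x^3*sin(9*t/5)/5
  f_x(t,x)  = -x^2*cos(9*t/5)
  f_xx(t,x) = -2*x*cos(9*t/5)
Assemble drift = f_t + (1/2) f_xx = x*(3*x^2*sin(9*t/5)/5 - cos(9*t/5)) and diffusion = f_x = -x^2*cos(9*t/5). Substituting x = B_t:
  d(-B_t^3*cos(9*t/5)/3) = (B_t*(3*B_t^2*sin(9*t/5)/5 - cos(9*t/5))) dt + (-B_t^2*cos(9*t/5)) dB_t.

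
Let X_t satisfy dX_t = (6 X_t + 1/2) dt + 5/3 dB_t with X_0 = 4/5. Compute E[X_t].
E[X_t] = 53*exp(6*t)/60 - 1/12

Taking expectations and using E[dB_t] = 0, the mean m(t) = E[X_t] satisfies the ODE m'(t) = a m(t) + b with m(0) = x_0. With a = 6, b = 1/2, x_0 = 4/5, the solution is
  m(t) = x_0 * exp(a t) + (b/a) * (exp(a t) - 1)
       = (4/5) * exp(6 t) + ((1/2)/6) * (exp(6 t) - 1)
       = 53*exp(6*t)/60 - 1/12.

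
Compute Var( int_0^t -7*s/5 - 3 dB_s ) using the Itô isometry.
Var = t*(49*t^2 + 315*t + 675)/75

The Itô integral of a deterministic integrand f(s) has mean 0 because each increment f(s) * (B_{s+ds} - B_s) has mean 0. By the Itô isometry:
  Var( int_0^t f(s) dB_s ) = E[ (int_0^t f(s) dB_s)^2 ] = int_0^t f(s)^2 ds.
Here f(s) = -7*s/5 - 3, so f(s)^2 = (7*s + 15)^2/25. Integrate:
  int_0^t ((7*s + 15)^2/25) ds = t*(49*t^2 + 315*t + 675)/75.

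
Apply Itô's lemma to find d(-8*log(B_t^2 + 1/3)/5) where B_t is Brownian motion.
d(-8*log(B_t^2 + 1/3)/5) = (24*(3*B_t^2 - 1)/(5*(3*B_t^2 + 1)^2)) dt + (-48*B_t/(15*B_t^2 + 5)) dB_t

Itô's formula for f(B_t) gives d f(B_t) = f'(B_t) dB_t + (1/2) f''(B_t) dt. Compute derivatives of f(x) = -8*log(x^2 + 1/3)/5:
  f'(x)  = -48*x/(15*x^2 + 5)
  f''(x) = 48*(3*x^2 - 1)/(5*(3*x^2 + 1)^2)
Substitute x = B_t and multiply the f'' term by 1/2:
  drift     = (1/2) * (48*(3*x^2 - 1)/(5*(3*x^2 + 1)^2)) evaluated at B_t = 24*(3*B_t^2 - 1)/(5*(3*B_t^2 + 1)^2)
  diffusion = (-48*x/(15*x^2 + 5)) evaluated at B_t = -48*B_t/(15*B_t^2 + 5)
Therefore d(-8*log(B_t^2 + 1/3)/5) = (24*(3*B_t^2 - 1)/(5*(3*B_t^2 + 1)^2)) dt + (-48*B_t/(15*B_t^2 + 5)) dB_t.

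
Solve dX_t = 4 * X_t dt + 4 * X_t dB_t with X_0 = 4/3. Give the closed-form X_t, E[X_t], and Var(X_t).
X_t = 4/3 * exp((-4) t + (4) B_t); E[X_t] = 4*exp(4*t)/3; Var(X_t) = 16*(exp(16*t) - 1)*exp(8*t)/9

For GBM dX = mu X dt + sigma X dB with X_0 = x_0, apply Itô to Y = log X: dY = (mu - sigma^2/2) dt + sigma dB, so Y_t = log(x_0) + (mu - sigma^2/2) t + sigma B_t and hence X_t = x_0 * exp((mu - sigma^2/2) t + sigma B_t).
With mu = 4, sigma = 4, x_0 = 4/3, this gives:
  X_t = 4/3 * exp((-4) * t + (4) * B_t).
Since sigma*B_t ~ Normal(0, sigma^2 t), E[exp(sigma*B_t)] = exp(sigma^2 t / 2); so E[X_t] = x_0 * exp((mu - sigma^2/2) t) * exp(sigma^2 t / 2) = x_0 * exp(mu t) = 4*exp(4*t)/3.
Var(X_t) = E[X_t^2] - (E[X_t])^2 = x_0^2 * exp(2 mu t) * (exp(sigma^2 t) - 1) = 16*(exp(16*t) - 1)*exp(8*t)/9.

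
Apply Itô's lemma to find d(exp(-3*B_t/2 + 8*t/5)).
d(exp(-3*B_t/2 + 8*t/5)) = (109*exp(-3*B_t/2 + 8*t/5)/40) dt + (-3*exp(-3*B_t/2 + 8*t/5)/2) dB_t

Itô's formula for f(t, x): d f(t, B_t) = (f_t + (1/2) f_xx) dt + f_x dB_t. Compute partials of f(t, x) = exp(8*t/5 - 3*x/2):
  f_t(t,x)  = 8*exp(8*t/5 - 3*x/2)/5
  f_x(t,x)  = -3*exp(8*t/5 - 3*x/2)/2
  f_xx(t,x) = 9*exp(8*t/5 - 3*x/2)/4
Assemble drift = f_t + (1/2) f_xx = 109*exp(8*t/5 - 3*x/2)/40 and diffusion = f_x = -3*exp(8*t/5 - 3*x/2)/2. Substituting x = B_t:
  d(exp(-3*B_t/2 + 8*t/5)) = (109*exp(-3*B_t/2 + 8*t/5)/40) dt + (-3*exp(-3*B_t/2 + 8*t/5)/2) dB_t.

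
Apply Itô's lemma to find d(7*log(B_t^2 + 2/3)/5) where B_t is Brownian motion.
d(7*log(B_t^2 + 2/3)/5) = (21*(2 - 3*B_t^2)/(5*(3*B_t^2 + 2)^2)) dt + (42*B_t/(5*(3*B_t^2 + 2))) dB_t

Itô's formula for f(B_t) gives d f(B_t) = f'(B_t) dB_t + (1/2) f''(B_t) dt. Compute derivatives of f(x) = 7*log(x^2 + 2/3)/5:
  f'(x)  = 42*x/(5*(3*x^2 + 2))
  f''(x) = 42*(2 - 3*x^2)/(5*(3*x^2 + 2)^2)
Substitute x = B_t and multiply the f'' term by 1/2:
  drift     = (1/2) * (42*(2 - 3*x^2)/(5*(3*x^2 + 2)^2)) evaluated at B_t = 21*(2 - 3*B_t^2)/(5*(3*B_t^2 + 2)^2)
  diffusion = (42*x/(5*(3*x^2 + 2))) evaluated at B_t = 42*B_t/(5*(3*B_t^2 + 2))
Therefore d(7*log(B_t^2 + 2/3)/5) = (21*(2 - 3*B_t^2)/(5*(3*B_t^2 + 2)^2)) dt + (42*B_t/(5*(3*B_t^2 + 2))) dB_t.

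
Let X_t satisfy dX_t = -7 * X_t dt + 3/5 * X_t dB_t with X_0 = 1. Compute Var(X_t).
Var(X_t) = (exp(9*t/25) - 1)*exp(-14*t)

For GBM dX = mu X dt + sigma X dB with X_0 = x_0, apply Itô to Y = log X: dY = (mu - sigma^2/2) dt + sigma dB, so Y_t = log(x_0) + (mu - sigma^2/2) t + sigma B_t and hence X_t = x_0 * exp((mu - sigma^2/2) t + sigma B_t).
With mu = -7, sigma = 3/5, x_0 = 1, this gives:
  X_t = 1 * exp((-359/50) * t + (3/5) * B_t).
Since sigma*B_t ~ Normal(0, sigma^2 t), E[exp(sigma*B_t)] = exp(sigma^2 t / 2); so E[X_t] = x_0 * exp((mu - sigma^2/2) t) * exp(sigma^2 t / 2) = x_0 * exp(mu t) = exp(-7*t).
Var(X_t) = E[X_t^2] - (E[X_t])^2 = x_0^2 * exp(2 mu t) * (exp(sigma^2 t) - 1) = (exp(9*t/25) - 1)*exp(-14*t).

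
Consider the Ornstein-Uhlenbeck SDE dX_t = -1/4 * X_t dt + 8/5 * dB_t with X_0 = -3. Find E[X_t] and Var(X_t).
E[X_t] = -3*exp(-t/4); Var(X_t) = 128/25 - 128*exp(-t/2)/25

The OU SDE dX = -theta X dt + sigma dB admits the integrating factor exp(theta t): d(exp(theta t) X_t) = sigma exp(theta t) dB_t. Integrating from 0 to t:
  X_t = x_0 * exp(-theta t) + sigma * int_0^t exp(-theta (t-s)) dB_s.
The Itô integral has mean 0 and (by the Itô isometry) variance sigma^2 * int_0^t exp(-2 theta (t - s)) ds = sigma^2 * (1 - exp(-2 theta t)) / (2 theta).
With theta = 1/4, sigma = 8/5, x_0 = -3:
  E[X_t] = -3 * exp(-1/4 t) = -3*exp(-t/4)
  Var(X_t) = (8/5)^2 * (1 - exp(-2*1/4 t)) / (2 * 1/4) = 128/25 - 128*exp(-t/2)/25.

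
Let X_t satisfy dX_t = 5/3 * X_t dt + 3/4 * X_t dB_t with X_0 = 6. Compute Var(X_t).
Var(X_t) = 36*(exp(9*t/16) - 1)*exp(10*t/3)

For GBM dX = mu X dt + sigma X dB with X_0 = x_0, apply Itô to Y = log X: dY = (mu - sigma^2/2) dt + sigma dB, so Y_t = log(x_0) + (mu - sigma^2/2) t + sigma B_t and hence X_t = x_0 * exp((mu - sigma^2/2) t + sigma B_t).
With mu = 5/3, sigma = 3/4, x_0 = 6, this gives:
  X_t = 6 * exp((133/96) * t + (3/4) * B_t).
Since sigma*B_t ~ Normal(0, sigma^2 t), E[exp(sigma*B_t)] = exp(sigma^2 t / 2); so E[X_t] = x_0 * exp((mu - sigma^2/2) t) * exp(sigma^2 t / 2) = x_0 * exp(mu t) = 6*exp(5*t/3).
Var(X_t) = E[X_t^2] - (E[X_t])^2 = x_0^2 * exp(2 mu t) * (exp(sigma^2 t) - 1) = 36*(exp(9*t/16) - 1)*exp(10*t/3).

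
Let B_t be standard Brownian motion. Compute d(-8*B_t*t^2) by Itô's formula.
d(-8*B_t*t^2) = (-16*B_t*t) dt + (-8*t^2) dB_t

Itô's formula for f(t, x): d f(t, B_t) = (f_t + (1/2) f_xx) dt + f_x dB_t. Compute partials of f(t, x) = -8*t^2*x:
  f_t(t,x)  = -16*t*x
  f_x(t,x)  = -8*t^2
  f_xx(t,x) = 0
Assemble drift = f_t + (1/2) f_xx = -16*t*x and diffusion = f_x = -8*t^2. Substituting x = B_t:
  d(-8*B_t*t^2) = (-16*B_t*t) dt + (-8*t^2) dB_t.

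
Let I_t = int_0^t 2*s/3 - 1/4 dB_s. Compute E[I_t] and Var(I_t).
E[I_t] = 0; Var(I_t) = t*(64*t^2 - 72*t + 27)/432

The Itô integral of a deterministic integrand f(s) has mean 0 because each increment f(s) * (B_{s+ds} - B_s) has mean 0. By the Itô isometry:
  Var( int_0^t f(s) dB_s ) = E[ (int_0^t f(s) dB_s)^2 ] = int_0^t f(s)^2 ds.
Here f(s) = 2*s/3 - 1/4, so f(s)^2 = (8*s - 3)^2/144. Integrate:
  int_0^t ((8*s - 3)^2/144) ds = t*(64*t^2 - 72*t + 27)/432.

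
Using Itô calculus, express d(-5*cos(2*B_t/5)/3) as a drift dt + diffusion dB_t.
d(-5*cos(2*B_t/5)/3) = (2*cos(2*B_t/5)/15) dt + (2*sin(2*B_t/5)/3) dB_t

Itô's formula for f(B_t) gives d f(B_t) = f'(B_t) dB_t + (1/2) f''(B_t) dt. Compute derivatives of f(x) = -5*cos(2*x/5)/3:
  f'(x)  = 2*sin(2*x/5)/3
  f''(x) = 4*cos(2*x/5)/15
Substitute x = B_t and multiply the f'' term by 1/2:
  drift     = (1/2) * (4*cos(2*x/5)/15) evaluated at B_t = 2*cos(2*B_t/5)/15
  diffusion = (2*sin(2*x/5)/3) evaluated at B_t = 2*sin(2*B_t/5)/3
Therefore d(-5*cos(2*B_t/5)/3) = (2*cos(2*B_t/5)/15) dt + (2*sin(2*B_t/5)/3) dB_t.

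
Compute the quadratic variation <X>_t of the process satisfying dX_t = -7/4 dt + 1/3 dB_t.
<X>_t = t/9

For an Itô process dX_t = a(t) dt + b(t) dB_t, the quadratic variation is <X>_t = int_0^t b(s)^2 ds (the drift term does not contribute). Here b(s) = 1/3, so
  b(s)^2 = 1/9.
Integrating from 0 to t:
  <X>_t = int_0^t (1/9) ds = t/9.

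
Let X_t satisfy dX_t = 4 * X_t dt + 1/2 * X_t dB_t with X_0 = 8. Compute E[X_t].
E[X_t] = 8*exp(4*t)

For GBM dX = mu X dt + sigma X dB with X_0 = x_0, apply Itô to Y = log X: dY = (mu - sigma^2/2) dt + sigma dB, so Y_t = log(x_0) + (mu - sigma^2/2) t + sigma B_t and hence X_t = x_0 * exp((mu - sigma^2/2) t + sigma B_t).
With mu = 4, sigma = 1/2, x_0 = 8, this gives:
  X_t = 8 * exp((31/8) * t + (1/2) * B_t).
Since sigma*B_t ~ Normal(0, sigma^2 t), E[exp(sigma*B_t)] = exp(sigma^2 t / 2); so E[X_t] = x_0 * exp((mu - sigma^2/2) t) * exp(sigma^2 t / 2) = x_0 * exp(mu t) = 8*exp(4*t).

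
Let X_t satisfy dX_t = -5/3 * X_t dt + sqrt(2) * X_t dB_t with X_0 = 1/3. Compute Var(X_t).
Var(X_t) = (exp(2*t) - 1)*exp(-10*t/3)/9

For GBM dX = mu X dt + sigma X dB with X_0 = x_0, apply Itô to Y = log X: dY = (mu - sigma^2/2) dt + sigma dB, so Y_t = log(x_0) + (mu - sigma^2/2) t + sigma B_t and hence X_t = x_0 * exp((mu - sigma^2/2) t + sigma B_t).
With mu = -5/3, sigma = sqrt(2), x_0 = 1/3, this gives:
  X_t = 1/3 * exp((-8/3) * t + (sqrt(2)) * B_t).
Since sigma*B_t ~ Normal(0, sigma^2 t), E[exp(sigma*B_t)] = exp(sigma^2 t / 2); so E[X_t] = x_0 * exp((mu - sigma^2/2) t) * exp(sigma^2 t / 2) = x_0 * exp(mu t) = exp(-5*t/3)/3.
Var(X_t) = E[X_t^2] - (E[X_t])^2 = x_0^2 * exp(2 mu t) * (exp(sigma^2 t) - 1) = (exp(2*t) - 1)*exp(-10*t/3)/9.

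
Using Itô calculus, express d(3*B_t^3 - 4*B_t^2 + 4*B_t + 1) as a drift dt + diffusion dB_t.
d(3*B_t^3 - 4*B_t^2 + 4*B_t + 1) = (9*B_t - 4) dt + (9*B_t^2 - 8*B_t + 4) dB_t

Itô's formula for f(B_t) gives d f(B_t) = f'(B_t) dB_t + (1/2) f''(B_t) dt. Compute derivatives of f(x) = 3*x^3 - 4*x^2 + 4*x + 1:
  f'(x)  = 9*x^2 - 8*x + 4
  f''(x) = 18*x - 8
Substitute x = B_t and multiply the f'' term by 1/2:
  drift     = (1/2) * (18*x - 8) evaluated at B_t = 9*B_t - 4
  diffusion = (9*x^2 - 8*x + 4) evaluated at B_t = 9*B_t^2 - 8*B_t + 4
Therefore d(3*B_t^3 - 4*B_t^2 + 4*B_t + 1) = (9*B_t - 4) dt + (9*B_t^2 - 8*B_t + 4) dB_t.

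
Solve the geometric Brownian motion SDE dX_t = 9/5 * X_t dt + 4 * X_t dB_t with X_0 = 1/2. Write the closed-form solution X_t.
X_t = 1/2 * exp((-31/5) * t + (4) * B_t)

For GBM dX = mu X dt + sigma X dB with X_0 = x_0, apply Itô to Y = log X: dY = (mu - sigma^2/2) dt + sigma dB, so Y_t = log(x_0) + (mu - sigma^2/2) t + sigma B_t and hence X_t = x_0 * exp((mu - sigma^2/2) t + sigma B_t).
With mu = 9/5, sigma = 4, x_0 = 1/2, this gives:
  X_t = 1/2 * exp((-31/5) * t + (4) * B_t).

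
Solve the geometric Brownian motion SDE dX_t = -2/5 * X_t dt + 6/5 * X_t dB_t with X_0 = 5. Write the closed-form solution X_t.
X_t = 5 * exp((-28/25) * t + (6/5) * B_t)

For GBM dX = mu X dt + sigma X dB with X_0 = x_0, apply Itô to Y = log X: dY = (mu - sigma^2/2) dt + sigma dB, so Y_t = log(x_0) + (mu - sigma^2/2) t + sigma B_t and hence X_t = x_0 * exp((mu - sigma^2/2) t + sigma B_t).
With mu = -2/5, sigma = 6/5, x_0 = 5, this gives:
  X_t = 5 * exp((-28/25) * t + (6/5) * B_t).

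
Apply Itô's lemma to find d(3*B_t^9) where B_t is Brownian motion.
d(3*B_t^9) = (108*B_t^7) dt + (27*B_t^8) dB_t

Itô's formula for f(B_t) gives d f(B_t) = f'(B_t) dB_t + (1/2) f''(B_t) dt. Compute derivatives of f(x) = 3*x^9:
  f'(x)  = 27*x^8
  f''(x) = 216*x^7
Substitute x = B_t and multiply the f'' term by 1/2:
  drift     = (1/2) * (216*x^7) evaluated at B_t = 108*B_t^7
  diffusion = (27*x^8) evaluated at B_t = 27*B_t^8
Therefore d(3*B_t^9) = (108*B_t^7) dt + (27*B_t^8) dB_t.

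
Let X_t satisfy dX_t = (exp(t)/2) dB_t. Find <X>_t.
<X>_t = exp(2*t)/8 - 1/8

For an Itô process dX_t = a(t) dt + b(t) dB_t, the quadratic variation is <X>_t = int_0^t b(s)^2 ds (the drift term does not contribute). Here b(s) = exp(s)/2, so
  b(s)^2 = exp(2*s)/4.
Integrating from 0 to t:
  <X>_t = int_0^t (exp(2*s)/4) ds = exp(2*t)/8 - 1/8.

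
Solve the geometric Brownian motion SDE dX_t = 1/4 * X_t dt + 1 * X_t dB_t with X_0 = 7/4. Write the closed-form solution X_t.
X_t = 7/4 * exp((-1/4) * t + (1) * B_t)

For GBM dX = mu X dt + sigma X dB with X_0 = x_0, apply Itô to Y = log X: dY = (mu - sigma^2/2) dt + sigma dB, so Y_t = log(x_0) + (mu - sigma^2/2) t + sigma B_t and hence X_t = x_0 * exp((mu - sigma^2/2) t + sigma B_t).
With mu = 1/4, sigma = 1, x_0 = 7/4, this gives:
  X_t = 7/4 * exp((-1/4) * t + (1) * B_t).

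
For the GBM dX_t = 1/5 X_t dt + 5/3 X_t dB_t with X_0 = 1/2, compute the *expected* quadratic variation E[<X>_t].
E[<X>_t] = 125*exp(143*t/45)/572 - 125/572

<X>_t = int_0^t ((5/3) * X_s)^2 ds. Taking expectation inside the integral: E[<X>_t] = (5/3)^2 * int_0^t E[X_s^2] ds. For GBM, E[X_s^2] = x_0^2 * exp((2 mu + sigma^2) s). Integrating:
  E[<X>_t] = (5/3)^2 * (1/2)^2 * (exp((2*(1/5) + (5/3)^2) t) - 1) / (2*(1/5) + (5/3)^2)
           = (5/3)^2 * (1/2)^2 * (exp((143/45) t) - 1) / (143/45) = 125*exp(143*t/45)/572 - 125/572.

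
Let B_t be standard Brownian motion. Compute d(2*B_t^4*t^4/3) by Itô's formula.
d(2*B_t^4*t^4/3) = (B_t^2*t^3*(8*B_t^2/3 + 4*t)) dt + (8*B_t^3*t^4/3) dB_t

Itô's formula for f(t, x): d f(t, B_t) = (f_t + (1/2) f_xx) dt + f_x dB_t. Compute partials of f(t, x) = 2*t^4*x^4/3:
  f_t(t,x)  = 8*t^3*x^4/3
  f_x(t,x)  = 8*t^4*x^3/3
  f_xx(t,x) = 8*t^4*x^2
Assemble drift = f_t + (1/2) f_xx = t^3*x^2*(4*t + 8*x^2/3) and diffusion = f_x = 8*t^4*x^3/3. Substituting x = B_t:
  d(2*B_t^4*t^4/3) = (B_t^2*t^3*(8*B_t^2/3 + 4*t)) dt + (8*B_t^3*t^4/3) dB_t.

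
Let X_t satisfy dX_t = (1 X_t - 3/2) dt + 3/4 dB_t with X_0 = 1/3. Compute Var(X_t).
Var(X_t) = 9*exp(2*t)/32 - 9/32

The variance V(t) = Var(X_t) satisfies V'(t) = 2 a V(t) + c^2 with V(0) = 0 (drift coefficient is linear in X, diffusion is constant). With a = 1, c = 3/4, the solution is
  V(t) = (c^2 / (2 a)) * (exp(2 a t) - 1)
       = ((3/4)^2 / (2*1)) * (exp(2 t) - 1)
       = 9*exp(2*t)/32 - 9/32.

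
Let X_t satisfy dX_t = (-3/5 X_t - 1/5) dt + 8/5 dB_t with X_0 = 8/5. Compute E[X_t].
E[X_t] = -1/3 + 29*exp(-3*t/5)/15

Taking expectations and using E[dB_t] = 0, the mean m(t) = E[X_t] satisfies the ODE m'(t) = a m(t) + b with m(0) = x_0. With a = -3/5, b = -1/5, x_0 = 8/5, the solution is
  m(t) = x_0 * exp(a t) + (b/a) * (exp(a t) - 1)
       = (8/5) * exp((-3/5) t) + ((-1/5)/(-3/5)) * (exp((-3/5) t) - 1)
       = -1/3 + 29*exp(-3*t/5)/15.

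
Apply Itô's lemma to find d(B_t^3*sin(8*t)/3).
d(B_t^3*sin(8*t)/3) = (B_t*(8*B_t^2*cos(8*t)/3 + sin(8*t))) dt + (B_t^2*sin(8*t)) dB_t

Itô's formula for f(t, x): d f(t, B_t) = (f_t + (1/2) f_xx) dt + f_x dB_t. Compute partials of f(t, x) = x^3*sin(8*t)/3:
  f_t(t,x)  = 8*x^3*cos(8*t)/3
  f_x(t,x)  = x^2*sin(8*t)
  f_xx(t,x) = 2*x*sin(8*t)
Assemble drift = f_t + (1/2) f_xx = x*(8*x^2*cos(8*t)/3 + sin(8*t)) and diffusion = f_x = x^2*sin(8*t). Substituting x = B_t:
  d(B_t^3*sin(8*t)/3) = (B_t*(8*B_t^2*cos(8*t)/3 + sin(8*t))) dt + (B_t^2*sin(8*t)) dB_t.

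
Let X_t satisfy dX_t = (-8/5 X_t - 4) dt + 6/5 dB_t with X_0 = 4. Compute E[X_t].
E[X_t] = -5/2 + 13*exp(-8*t/5)/2

Taking expectations and using E[dB_t] = 0, the mean m(t) = E[X_t] satisfies the ODE m'(t) = a m(t) + b with m(0) = x_0. With a = -8/5, b = -4, x_0 = 4, the solution is
  m(t) = x_0 * exp(a t) + (b/a) * (exp(a t) - 1)
       = 4 * exp((-8/5) t) + ((-4)/(-8/5)) * (exp((-8/5) t) - 1)
       = -5/2 + 13*exp(-8*t/5)/2.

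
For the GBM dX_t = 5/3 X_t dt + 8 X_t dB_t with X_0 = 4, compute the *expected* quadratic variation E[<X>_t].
E[<X>_t] = 1536*exp(202*t/3)/101 - 1536/101

<X>_t = int_0^t (8 * X_s)^2 ds. Taking expectation inside the integral: E[<X>_t] = 8^2 * int_0^t E[X_s^2] ds. For GBM, E[X_s^2] = x_0^2 * exp((2 mu + sigma^2) s). Integrating:
  E[<X>_t] = 8^2 * 4^2 * (exp((2*(5/3) + 8^2) t) - 1) / (2*(5/3) + 8^2)
           = 8^2 * 4^2 * (exp((202/3) t) - 1) / (202/3) = 1536*exp(202*t/3)/101 - 1536/101.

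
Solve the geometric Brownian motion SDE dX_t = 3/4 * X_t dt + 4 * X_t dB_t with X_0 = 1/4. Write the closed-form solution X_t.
X_t = 1/4 * exp((-29/4) * t + (4) * B_t)

For GBM dX = mu X dt + sigma X dB with X_0 = x_0, apply Itô to Y = log X: dY = (mu - sigma^2/2) dt + sigma dB, so Y_t = log(x_0) + (mu - sigma^2/2) t + sigma B_t and hence X_t = x_0 * exp((mu - sigma^2/2) t + sigma B_t).
With mu = 3/4, sigma = 4, x_0 = 1/4, this gives:
  X_t = 1/4 * exp((-29/4) * t + (4) * B_t).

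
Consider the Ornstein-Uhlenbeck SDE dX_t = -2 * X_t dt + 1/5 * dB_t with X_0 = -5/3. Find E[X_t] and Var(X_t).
E[X_t] = -5*exp(-2*t)/3; Var(X_t) = 1/100 - exp(-4*t)/100

The OU SDE dX = -theta X dt + sigma dB admits the integrating factor exp(theta t): d(exp(theta t) X_t) = sigma exp(theta t) dB_t. Integrating from 0 to t:
  X_t = x_0 * exp(-theta t) + sigma * int_0^t exp(-theta (t-s)) dB_s.
The Itô integral has mean 0 and (by the Itô isometry) variance sigma^2 * int_0^t exp(-2 theta (t - s)) ds = sigma^2 * (1 - exp(-2 theta t)) / (2 theta).
With theta = 2, sigma = 1/5, x_0 = -5/3:
  E[X_t] = -5/3 * exp(-2 t) = -5*exp(-2*t)/3
  Var(X_t) = (1/5)^2 * (1 - exp(-2*2 t)) / (2 * 2) = 1/100 - exp(-4*t)/100.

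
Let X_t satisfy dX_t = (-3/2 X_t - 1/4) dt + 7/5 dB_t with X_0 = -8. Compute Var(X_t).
Var(X_t) = 49/75 - 49*exp(-3*t)/75

The variance V(t) = Var(X_t) satisfies V'(t) = 2 a V(t) + c^2 with V(0) = 0 (drift coefficient is linear in X, diffusion is constant). With a = -3/2, c = 7/5, the solution is
  V(t) = (c^2 / (2 a)) * (exp(2 a t) - 1)
       = ((7/5)^2 / (2*(-3/2))) * (exp((-3) t) - 1)
       = 49/75 - 49*exp(-3*t)/75.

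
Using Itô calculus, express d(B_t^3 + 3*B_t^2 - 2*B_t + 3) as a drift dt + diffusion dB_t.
d(B_t^3 + 3*B_t^2 - 2*B_t + 3) = (3*B_t + 3) dt + (3*B_t^2 + 6*B_t - 2) dB_t

Itô's formula for f(B_t) gives d f(B_t) = f'(B_t) dB_t + (1/2) f''(B_t) dt. Compute derivatives of f(x) = x^3 + 3*x^2 - 2*x + 3:
  f'(x)  = 3*x^2 + 6*x - 2
  f''(x) = 6*x + 6
Substitute x = B_t and multiply the f'' term by 1/2:
  drift     = (1/2) * (6*x + 6) evaluated at B_t = 3*B_t + 3
  diffusion = (3*x^2 + 6*x - 2) evaluated at B_t = 3*B_t^2 + 6*B_t - 2
Therefore d(B_t^3 + 3*B_t^2 - 2*B_t + 3) = (3*B_t + 3) dt + (3*B_t^2 + 6*B_t - 2) dB_t.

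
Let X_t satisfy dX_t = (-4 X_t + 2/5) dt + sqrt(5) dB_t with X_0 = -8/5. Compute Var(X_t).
Var(X_t) = 5/8 - 5*exp(-8*t)/8

The variance V(t) = Var(X_t) satisfies V'(t) = 2 a V(t) + c^2 with V(0) = 0 (drift coefficient is linear in X, diffusion is constant). With a = -4, c = sqrt(5), the solution is
  V(t) = (c^2 / (2 a)) * (exp(2 a t) - 1)
       = (sqrt(5)^2 / (2*(-4))) * (exp((-8) t) - 1)
       = 5/8 - 5*exp(-8*t)/8.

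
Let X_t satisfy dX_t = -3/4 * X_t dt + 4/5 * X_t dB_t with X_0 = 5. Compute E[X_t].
E[X_t] = 5*exp(-3*t/4)

For GBM dX = mu X dt + sigma X dB with X_0 = x_0, apply Itô to Y = log X: dY = (mu - sigma^2/2) dt + sigma dB, so Y_t = log(x_0) + (mu - sigma^2/2) t + sigma B_t and hence X_t = x_0 * exp((mu - sigma^2/2) t + sigma B_t).
With mu = -3/4, sigma = 4/5, x_0 = 5, this gives:
  X_t = 5 * exp((-107/100) * t + (4/5) * B_t).
Since sigma*B_t ~ Normal(0, sigma^2 t), E[exp(sigma*B_t)] = exp(sigma^2 t / 2); so E[X_t] = x_0 * exp((mu - sigma^2/2) t) * exp(sigma^2 t / 2) = x_0 * exp(mu t) = 5*exp(-3*t/4).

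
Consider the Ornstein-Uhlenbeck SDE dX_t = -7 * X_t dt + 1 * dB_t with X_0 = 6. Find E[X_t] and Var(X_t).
E[X_t] = 6*exp(-7*t); Var(X_t) = 1/14 - exp(-14*t)/14

The OU SDE dX = -theta X dt + sigma dB admits the integrating factor exp(theta t): d(exp(theta t) X_t) = sigma exp(theta t) dB_t. Integrating from 0 to t:
  X_t = x_0 * exp(-theta t) + sigma * int_0^t exp(-theta (t-s)) dB_s.
The Itô integral has mean 0 and (by the Itô isometry) variance sigma^2 * int_0^t exp(-2 theta (t - s)) ds = sigma^2 * (1 - exp(-2 theta t)) / (2 theta).
With theta = 7, sigma = 1, x_0 = 6:
  E[X_t] = 6 * exp(-7 t) = 6*exp(-7*t)
  Var(X_t) = (1)^2 * (1 - exp(-2*7 t)) / (2 * 7) = 1/14 - exp(-14*t)/14.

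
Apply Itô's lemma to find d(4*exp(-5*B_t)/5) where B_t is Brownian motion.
d(4*exp(-5*B_t)/5) = (10*exp(-5*B_t)) dt + (-4*exp(-5*B_t)) dB_t

Itô's formula for f(B_t) gives d f(B_t) = f'(B_t) dB_t + (1/2) f''(B_t) dt. Compute derivatives of f(x) = 4*exp(-5*x)/5:
  f'(x)  = -4*exp(-5*x)
  f''(x) = 20*exp(-5*x)
Substitute x = B_t and multiply the f'' term by 1/2:
  drift     = (1/2) * (20*exp(-5*x)) evaluated at B_t = 10*exp(-5*B_t)
  diffusion = (-4*exp(-5*x)) evaluated at B_t = -4*exp(-5*B_t)
Therefore d(4*exp(-5*B_t)/5) = (10*exp(-5*B_t)) dt + (-4*exp(-5*B_t)) dB_t.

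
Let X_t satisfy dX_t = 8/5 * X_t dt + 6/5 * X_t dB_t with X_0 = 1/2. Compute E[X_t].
E[X_t] = exp(8*t/5)/2

For GBM dX = mu X dt + sigma X dB with X_0 = x_0, apply Itô to Y = log X: dY = (mu - sigma^2/2) dt + sigma dB, so Y_t = log(x_0) + (mu - sigma^2/2) t + sigma B_t and hence X_t = x_0 * exp((mu - sigma^2/2) t + sigma B_t).
With mu = 8/5, sigma = 6/5, x_0 = 1/2, this gives:
  X_t = 1/2 * exp((22/25) * t + (6/5) * B_t).
Since sigma*B_t ~ Normal(0, sigma^2 t), E[exp(sigma*B_t)] = exp(sigma^2 t / 2); so E[X_t] = x_0 * exp((mu - sigma^2/2) t) * exp(sigma^2 t / 2) = x_0 * exp(mu t) = exp(8*t/5)/2.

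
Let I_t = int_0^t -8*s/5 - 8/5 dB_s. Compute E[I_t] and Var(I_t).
E[I_t] = 0; Var(I_t) = 64*t*(t^2 + 3*t + 3)/75

The Itô integral of a deterministic integrand f(s) has mean 0 because each increment f(s) * (B_{s+ds} - B_s) has mean 0. By the Itô isometry:
  Var( int_0^t f(s) dB_s ) = E[ (int_0^t f(s) dB_s)^2 ] = int_0^t f(s)^2 ds.
Here f(s) = -8*s/5 - 8/5, so f(s)^2 = 64*(s + 1)^2/25. Integrate:
  int_0^t (64*(s + 1)^2/25) ds = 64*t*(t^2 + 3*t + 3)/75.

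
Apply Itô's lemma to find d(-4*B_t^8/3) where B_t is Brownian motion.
d(-4*B_t^8/3) = (-112*B_t^6/3) dt + (-32*B_t^7/3) dB_t

Itô's formula for f(B_t) gives d f(B_t) = f'(B_t) dB_t + (1/2) f''(B_t) dt. Compute derivatives of f(x) = -4*x^8/3:
  f'(x)  = -32*x^7/3
  f''(x) = -224*x^6/3
Substitute x = B_t and multiply the f'' term by 1/2:
  drift     = (1/2) * (-224*x^6/3) evaluated at B_t = -112*B_t^6/3
  diffusion = (-32*x^7/3) evaluated at B_t = -32*B_t^7/3
Therefore d(-4*B_t^8/3) = (-112*B_t^6/3) dt + (-32*B_t^7/3) dB_t.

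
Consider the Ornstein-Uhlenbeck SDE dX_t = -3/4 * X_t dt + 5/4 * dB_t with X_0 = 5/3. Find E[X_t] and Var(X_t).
E[X_t] = 5*exp(-3*t/4)/3; Var(X_t) = 25/24 - 25*exp(-3*t/2)/24

The OU SDE dX = -theta X dt + sigma dB admits the integrating factor exp(theta t): d(exp(theta t) X_t) = sigma exp(theta t) dB_t. Integrating from 0 to t:
  X_t = x_0 * exp(-theta t) + sigma * int_0^t exp(-theta (t-s)) dB_s.
The Itô integral has mean 0 and (by the Itô isometry) variance sigma^2 * int_0^t exp(-2 theta (t - s)) ds = sigma^2 * (1 - exp(-2 theta t)) / (2 theta).
With theta = 3/4, sigma = 5/4, x_0 = 5/3:
  E[X_t] = 5/3 * exp(-3/4 t) = 5*exp(-3*t/4)/3
  Var(X_t) = (5/4)^2 * (1 - exp(-2*3/4 t)) / (2 * 3/4) = 25/24 - 25*exp(-3*t/2)/24.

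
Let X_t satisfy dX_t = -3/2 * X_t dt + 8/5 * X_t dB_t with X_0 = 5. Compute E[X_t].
E[X_t] = 5*exp(-3*t/2)

For GBM dX = mu X dt + sigma X dB with X_0 = x_0, apply Itô to Y = log X: dY = (mu - sigma^2/2) dt + sigma dB, so Y_t = log(x_0) + (mu - sigma^2/2) t + sigma B_t and hence X_t = x_0 * exp((mu - sigma^2/2) t + sigma B_t).
With mu = -3/2, sigma = 8/5, x_0 = 5, this gives:
  X_t = 5 * exp((-139/50) * t + (8/5) * B_t).
Since sigma*B_t ~ Normal(0, sigma^2 t), E[exp(sigma*B_t)] = exp(sigma^2 t / 2); so E[X_t] = x_0 * exp((mu - sigma^2/2) t) * exp(sigma^2 t / 2) = x_0 * exp(mu t) = 5*exp(-3*t/2).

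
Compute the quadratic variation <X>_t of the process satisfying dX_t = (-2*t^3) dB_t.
<X>_t = 4*t^7/7

For an Itô process dX_t = a(t) dt + b(t) dB_t, the quadratic variation is <X>_t = int_0^t b(s)^2 ds (the drift term does not contribute). Here b(s) = -2*s^3, so
  b(s)^2 = 4*s^6.
Integrating from 0 to t:
  <X>_t = int_0^t (4*s^6) ds = 4*t^7/7.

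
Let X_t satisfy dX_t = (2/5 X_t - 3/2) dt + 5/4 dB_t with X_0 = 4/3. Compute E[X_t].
E[X_t] = 15/4 - 29*exp(2*t/5)/12

Taking expectations and using E[dB_t] = 0, the mean m(t) = E[X_t] satisfies the ODE m'(t) = a m(t) + b with m(0) = x_0. With a = 2/5, b = -3/2, x_0 = 4/3, the solution is
  m(t) = x_0 * exp(a t) + (b/a) * (exp(a t) - 1)
       = (4/3) * exp((2/5) t) + ((-3/2)/(2/5)) * (exp((2/5) t) - 1)
       = 15/4 - 29*exp(2*t/5)/12.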